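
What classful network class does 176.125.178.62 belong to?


First octet: 176
Binary: 10110000
10xxxxxx -> Class B (128-191)
Class B, default mask 255.255.0.0 (/16)


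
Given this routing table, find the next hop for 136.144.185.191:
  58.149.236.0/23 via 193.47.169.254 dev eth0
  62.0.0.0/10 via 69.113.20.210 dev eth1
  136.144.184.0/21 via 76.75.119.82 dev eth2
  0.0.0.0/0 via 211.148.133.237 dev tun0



Longest prefix match for 136.144.185.191:
  /23 58.149.236.0: no
  /10 62.0.0.0: no
  /21 136.144.184.0: MATCH
  /0 0.0.0.0: MATCH
Selected: next-hop 76.75.119.82 via eth2 (matched /21)


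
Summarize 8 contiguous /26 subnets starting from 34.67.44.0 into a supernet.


Original prefix: /26
Number of subnets: 8 = 2^3
New prefix = 26 - 3 = 23
Supernet: 34.67.44.0/23


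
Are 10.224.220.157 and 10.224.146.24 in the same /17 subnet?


Mask: 255.255.128.0
10.224.220.157 AND mask = 10.224.128.0
10.224.146.24 AND mask = 10.224.128.0
Yes, same subnet (10.224.128.0)


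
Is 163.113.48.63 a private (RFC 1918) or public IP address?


RFC 1918 private ranges:
  10.0.0.0/8 (10.0.0.0 - 10.255.255.255)
  172.16.0.0/12 (172.16.0.0 - 172.31.255.255)
  192.168.0.0/16 (192.168.0.0 - 192.168.255.255)
Public (not in any RFC 1918 range)


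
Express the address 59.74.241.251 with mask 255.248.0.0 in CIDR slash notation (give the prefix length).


Binary: 11111111.11111000.00000000.00000000
Count leading 1s
Prefix: /13


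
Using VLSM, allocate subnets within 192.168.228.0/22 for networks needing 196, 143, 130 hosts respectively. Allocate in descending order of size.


196 hosts -> /24 (254 usable): 192.168.228.0/24
143 hosts -> /24 (254 usable): 192.168.229.0/24
130 hosts -> /24 (254 usable): 192.168.230.0/24
Allocation: 192.168.228.0/24 (196 hosts, 254 usable); 192.168.229.0/24 (143 hosts, 254 usable); 192.168.230.0/24 (130 hosts, 254 usable)


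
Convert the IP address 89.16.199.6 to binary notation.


89 = 01011001
16 = 00010000
199 = 11000111
6 = 00000110
Binary: 01011001.00010000.11000111.00000110


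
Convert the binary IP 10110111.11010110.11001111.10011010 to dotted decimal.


10110111 = 183
11010110 = 214
11001111 = 207
10011010 = 154
IP: 183.214.207.154


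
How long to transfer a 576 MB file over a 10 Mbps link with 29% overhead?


Effective throughput = 10 * (1 - 29/100) = 7.1 Mbps
File size in Mb = 576 * 8 = 4608 Mb
Time = 4608 / 7.1
Time = 649.0141 seconds


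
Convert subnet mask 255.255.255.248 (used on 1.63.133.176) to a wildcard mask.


Subnet mask: 255.255.255.248
Wildcard = 255.255.255.255 - subnet mask
255 - 255 = 0
255 - 255 = 0
255 - 255 = 0
255 - 248 = 7
Wildcard: 0.0.0.7


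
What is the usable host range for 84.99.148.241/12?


Network: 84.96.0.0
Broadcast: 84.111.255.255
First usable = network + 1
Last usable = broadcast - 1
Range: 84.96.0.1 to 84.111.255.254


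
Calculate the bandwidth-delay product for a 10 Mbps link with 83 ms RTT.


BDP = bandwidth * RTT
= 10 Mbps * 83 ms
= 10 * 1e6 * 83 / 1000 bits
= 830000 bits
= 103750 bytes
= 101.3184 KB
BDP = 830000 bits (103750 bytes)


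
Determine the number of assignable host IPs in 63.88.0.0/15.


Host bits = 32 - 15 = 17
Total addresses = 2^17 = 131072
Usable = total - 2 (network and broadcast)
Usable hosts: 131070


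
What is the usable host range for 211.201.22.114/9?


Network: 211.128.0.0
Broadcast: 211.255.255.255
First usable = network + 1
Last usable = broadcast - 1
Range: 211.128.0.1 to 211.255.255.254


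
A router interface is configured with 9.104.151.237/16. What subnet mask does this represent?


/16 means 16 network bits, 16 host bits
Binary: 11111111111111110000000000000000
Mask: 255.255.0.0


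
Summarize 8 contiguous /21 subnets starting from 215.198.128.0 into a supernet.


Original prefix: /21
Number of subnets: 8 = 2^3
New prefix = 21 - 3 = 18
Supernet: 215.198.128.0/18


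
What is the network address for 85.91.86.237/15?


IP:   01010101.01011011.01010110.11101101
Mask: 11111111.11111110.00000000.00000000
AND operation:
Net:  01010101.01011010.00000000.00000000
Network: 85.90.0.0/15


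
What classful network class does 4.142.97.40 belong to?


First octet: 4
Binary: 00000100
0xxxxxxx -> Class A (1-126)
Class A, default mask 255.0.0.0 (/8)


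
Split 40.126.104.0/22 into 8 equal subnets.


New prefix = 22 + 3 = 25
Each subnet has 128 addresses
  40.126.104.0/25
  40.126.104.128/25
  40.126.105.0/25
  40.126.105.128/25
  40.126.106.0/25
  40.126.106.128/25
  40.126.107.0/25
  40.126.107.128/25
Subnets: 40.126.104.0/25, 40.126.104.128/25, 40.126.105.0/25, 40.126.105.128/25, 40.126.106.0/25, 40.126.106.128/25, 40.126.107.0/25, 40.126.107.128/25


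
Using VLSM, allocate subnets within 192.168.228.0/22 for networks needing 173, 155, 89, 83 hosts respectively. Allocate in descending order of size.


173 hosts -> /24 (254 usable): 192.168.228.0/24
155 hosts -> /24 (254 usable): 192.168.229.0/24
89 hosts -> /25 (126 usable): 192.168.230.0/25
83 hosts -> /25 (126 usable): 192.168.230.128/25
Allocation: 192.168.228.0/24 (173 hosts, 254 usable); 192.168.229.0/24 (155 hosts, 254 usable); 192.168.230.0/25 (89 hosts, 126 usable); 192.168.230.128/25 (83 hosts, 126 usable)


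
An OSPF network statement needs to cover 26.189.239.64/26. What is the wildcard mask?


Subnet mask: 255.255.255.192
Wildcard = 255.255.255.255 - subnet mask
255 - 255 = 0
255 - 255 = 0
255 - 255 = 0
255 - 192 = 63
Wildcard: 0.0.0.63


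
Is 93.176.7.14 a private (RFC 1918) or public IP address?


RFC 1918 private ranges:
  10.0.0.0/8 (10.0.0.0 - 10.255.255.255)
  172.16.0.0/12 (172.16.0.0 - 172.31.255.255)
  192.168.0.0/16 (192.168.0.0 - 192.168.255.255)
Public (not in any RFC 1918 range)


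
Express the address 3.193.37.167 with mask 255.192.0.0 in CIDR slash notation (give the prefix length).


Binary: 11111111.11000000.00000000.00000000
Count leading 1s
Prefix: /10


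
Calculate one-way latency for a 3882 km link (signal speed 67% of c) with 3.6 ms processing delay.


Speed = 0.67 * 3e5 km/s = 201000 km/s
Propagation delay = 3882 / 201000 = 0.0193 s = 19.3134 ms
Processing delay = 3.6 ms
Total one-way latency = 22.9134 ms


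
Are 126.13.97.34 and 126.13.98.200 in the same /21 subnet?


Mask: 255.255.248.0
126.13.97.34 AND mask = 126.13.96.0
126.13.98.200 AND mask = 126.13.96.0
Yes, same subnet (126.13.96.0)


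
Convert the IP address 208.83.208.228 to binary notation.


208 = 11010000
83 = 01010011
208 = 11010000
228 = 11100100
Binary: 11010000.01010011.11010000.11100100


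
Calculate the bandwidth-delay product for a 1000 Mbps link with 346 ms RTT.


BDP = bandwidth * RTT
= 1000 Mbps * 346 ms
= 1000 * 1e6 * 346 / 1000 bits
= 346000000 bits
= 43250000 bytes
= 42236.3281 KB
BDP = 346000000 bits (43250000 bytes)


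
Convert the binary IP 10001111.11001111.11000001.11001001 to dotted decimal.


10001111 = 143
11001111 = 207
11000001 = 193
11001001 = 201
IP: 143.207.193.201


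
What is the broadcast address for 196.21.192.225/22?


Network: 196.21.192.0/22
Host bits = 10
Set all host bits to 1:
Broadcast: 196.21.195.255


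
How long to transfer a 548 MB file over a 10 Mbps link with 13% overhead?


Effective throughput = 10 * (1 - 13/100) = 8.7 Mbps
File size in Mb = 548 * 8 = 4384 Mb
Time = 4384 / 8.7
Time = 503.908 seconds


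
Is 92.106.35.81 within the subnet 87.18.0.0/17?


Subnet network: 87.18.0.0
Test IP AND mask: 92.106.0.0
No, 92.106.35.81 is not in 87.18.0.0/17


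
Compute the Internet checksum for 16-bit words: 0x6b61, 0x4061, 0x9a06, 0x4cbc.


Sum all words (with carry folding):
+ 0x6b61 = 0x6b61
+ 0x4061 = 0xabc2
+ 0x9a06 = 0x45c9
+ 0x4cbc = 0x9285
One's complement: ~0x9285
Checksum = 0x6d7a


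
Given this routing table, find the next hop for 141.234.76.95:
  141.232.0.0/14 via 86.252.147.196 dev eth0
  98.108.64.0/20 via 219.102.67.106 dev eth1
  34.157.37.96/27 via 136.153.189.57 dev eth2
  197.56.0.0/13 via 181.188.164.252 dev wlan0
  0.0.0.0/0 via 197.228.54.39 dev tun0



Longest prefix match for 141.234.76.95:
  /14 141.232.0.0: MATCH
  /20 98.108.64.0: no
  /27 34.157.37.96: no
  /13 197.56.0.0: no
  /0 0.0.0.0: MATCH
Selected: next-hop 86.252.147.196 via eth0 (matched /14)


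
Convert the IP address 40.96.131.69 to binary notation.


40 = 00101000
96 = 01100000
131 = 10000011
69 = 01000101
Binary: 00101000.01100000.10000011.01000101


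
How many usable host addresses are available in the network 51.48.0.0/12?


Host bits = 32 - 12 = 20
Total addresses = 2^20 = 1048576
Usable = total - 2 (network and broadcast)
Usable hosts: 1048574


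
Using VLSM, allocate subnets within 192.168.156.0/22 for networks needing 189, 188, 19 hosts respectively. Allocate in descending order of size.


189 hosts -> /24 (254 usable): 192.168.156.0/24
188 hosts -> /24 (254 usable): 192.168.157.0/24
19 hosts -> /27 (30 usable): 192.168.158.0/27
Allocation: 192.168.156.0/24 (189 hosts, 254 usable); 192.168.157.0/24 (188 hosts, 254 usable); 192.168.158.0/27 (19 hosts, 30 usable)


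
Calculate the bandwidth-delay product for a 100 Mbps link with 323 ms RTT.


BDP = bandwidth * RTT
= 100 Mbps * 323 ms
= 100 * 1e6 * 323 / 1000 bits
= 32300000 bits
= 4037500 bytes
= 3942.8711 KB
BDP = 32300000 bits (4037500 bytes)


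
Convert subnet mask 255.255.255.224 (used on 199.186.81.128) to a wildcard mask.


Subnet mask: 255.255.255.224
Wildcard = 255.255.255.255 - subnet mask
255 - 255 = 0
255 - 255 = 0
255 - 255 = 0
255 - 224 = 31
Wildcard: 0.0.0.31


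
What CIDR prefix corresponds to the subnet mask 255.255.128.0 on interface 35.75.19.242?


Binary: 11111111.11111111.10000000.00000000
Count leading 1s
Prefix: /17


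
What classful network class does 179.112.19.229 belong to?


First octet: 179
Binary: 10110011
10xxxxxx -> Class B (128-191)
Class B, default mask 255.255.0.0 (/16)


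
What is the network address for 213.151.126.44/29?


IP:   11010101.10010111.01111110.00101100
Mask: 11111111.11111111.11111111.11111000
AND operation:
Net:  11010101.10010111.01111110.00101000
Network: 213.151.126.40/29


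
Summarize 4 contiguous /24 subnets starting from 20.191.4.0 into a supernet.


Original prefix: /24
Number of subnets: 4 = 2^2
New prefix = 24 - 2 = 22
Supernet: 20.191.4.0/22


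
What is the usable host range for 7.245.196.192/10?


Network: 7.192.0.0
Broadcast: 7.255.255.255
First usable = network + 1
Last usable = broadcast - 1
Range: 7.192.0.1 to 7.255.255.254


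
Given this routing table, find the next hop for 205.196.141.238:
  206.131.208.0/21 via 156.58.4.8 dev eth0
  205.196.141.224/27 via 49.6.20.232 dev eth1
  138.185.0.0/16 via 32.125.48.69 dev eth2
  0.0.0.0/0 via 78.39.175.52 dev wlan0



Longest prefix match for 205.196.141.238:
  /21 206.131.208.0: no
  /27 205.196.141.224: MATCH
  /16 138.185.0.0: no
  /0 0.0.0.0: MATCH
Selected: next-hop 49.6.20.232 via eth1 (matched /27)


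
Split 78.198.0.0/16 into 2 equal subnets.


New prefix = 16 + 1 = 17
Each subnet has 32768 addresses
  78.198.0.0/17
  78.198.128.0/17
Subnets: 78.198.0.0/17, 78.198.128.0/17


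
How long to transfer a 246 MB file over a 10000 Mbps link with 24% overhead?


Effective throughput = 10000 * (1 - 24/100) = 7600 Mbps
File size in Mb = 246 * 8 = 1968 Mb
Time = 1968 / 7600
Time = 0.2589 seconds


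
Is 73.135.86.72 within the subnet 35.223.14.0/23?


Subnet network: 35.223.14.0
Test IP AND mask: 73.135.86.0
No, 73.135.86.72 is not in 35.223.14.0/23


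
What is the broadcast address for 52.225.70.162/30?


Network: 52.225.70.160/30
Host bits = 2
Set all host bits to 1:
Broadcast: 52.225.70.163


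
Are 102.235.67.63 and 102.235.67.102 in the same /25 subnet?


Mask: 255.255.255.128
102.235.67.63 AND mask = 102.235.67.0
102.235.67.102 AND mask = 102.235.67.0
Yes, same subnet (102.235.67.0)


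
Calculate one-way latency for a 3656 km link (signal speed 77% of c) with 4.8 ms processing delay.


Speed = 0.77 * 3e5 km/s = 231000 km/s
Propagation delay = 3656 / 231000 = 0.0158 s = 15.8268 ms
Processing delay = 4.8 ms
Total one-way latency = 20.6268 ms


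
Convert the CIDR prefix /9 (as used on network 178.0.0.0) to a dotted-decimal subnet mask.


/9 means 9 network bits, 23 host bits
Binary: 11111111100000000000000000000000
Mask: 255.128.0.0


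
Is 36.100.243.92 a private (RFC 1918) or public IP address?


RFC 1918 private ranges:
  10.0.0.0/8 (10.0.0.0 - 10.255.255.255)
  172.16.0.0/12 (172.16.0.0 - 172.31.255.255)
  192.168.0.0/16 (192.168.0.0 - 192.168.255.255)
Public (not in any RFC 1918 range)


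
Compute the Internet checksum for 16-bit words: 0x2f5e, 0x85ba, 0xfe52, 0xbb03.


Sum all words (with carry folding):
+ 0x2f5e = 0x2f5e
+ 0x85ba = 0xb518
+ 0xfe52 = 0xb36b
+ 0xbb03 = 0x6e6f
One's complement: ~0x6e6f
Checksum = 0x9190


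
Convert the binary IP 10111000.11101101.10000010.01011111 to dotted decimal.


10111000 = 184
11101101 = 237
10000010 = 130
01011111 = 95
IP: 184.237.130.95


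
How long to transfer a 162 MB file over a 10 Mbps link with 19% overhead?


Effective throughput = 10 * (1 - 19/100) = 8.1 Mbps
File size in Mb = 162 * 8 = 1296 Mb
Time = 1296 / 8.1
Time = 160.0 seconds


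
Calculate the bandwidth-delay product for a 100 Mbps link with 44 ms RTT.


BDP = bandwidth * RTT
= 100 Mbps * 44 ms
= 100 * 1e6 * 44 / 1000 bits
= 4400000 bits
= 550000 bytes
= 537.1094 KB
BDP = 4400000 bits (550000 bytes)


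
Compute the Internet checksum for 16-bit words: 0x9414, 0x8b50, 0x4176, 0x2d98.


Sum all words (with carry folding):
+ 0x9414 = 0x9414
+ 0x8b50 = 0x1f65
+ 0x4176 = 0x60db
+ 0x2d98 = 0x8e73
One's complement: ~0x8e73
Checksum = 0x718c


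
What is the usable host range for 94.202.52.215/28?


Network: 94.202.52.208
Broadcast: 94.202.52.223
First usable = network + 1
Last usable = broadcast - 1
Range: 94.202.52.209 to 94.202.52.222


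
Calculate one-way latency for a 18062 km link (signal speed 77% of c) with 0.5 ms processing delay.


Speed = 0.77 * 3e5 km/s = 231000 km/s
Propagation delay = 18062 / 231000 = 0.0782 s = 78.1905 ms
Processing delay = 0.5 ms
Total one-way latency = 78.6905 ms


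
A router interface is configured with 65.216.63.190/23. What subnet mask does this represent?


/23 means 23 network bits, 9 host bits
Binary: 11111111111111111111111000000000
Mask: 255.255.254.0


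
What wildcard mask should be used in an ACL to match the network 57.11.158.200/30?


Subnet mask: 255.255.255.252
Wildcard = 255.255.255.255 - subnet mask
255 - 255 = 0
255 - 255 = 0
255 - 255 = 0
255 - 252 = 3
Wildcard: 0.0.0.3


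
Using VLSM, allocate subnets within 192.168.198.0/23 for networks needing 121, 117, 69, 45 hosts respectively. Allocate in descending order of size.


121 hosts -> /25 (126 usable): 192.168.198.0/25
117 hosts -> /25 (126 usable): 192.168.198.128/25
69 hosts -> /25 (126 usable): 192.168.199.0/25
45 hosts -> /26 (62 usable): 192.168.199.128/26
Allocation: 192.168.198.0/25 (121 hosts, 126 usable); 192.168.198.128/25 (117 hosts, 126 usable); 192.168.199.0/25 (69 hosts, 126 usable); 192.168.199.128/26 (45 hosts, 62 usable)


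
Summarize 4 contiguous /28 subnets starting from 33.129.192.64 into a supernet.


Original prefix: /28
Number of subnets: 4 = 2^2
New prefix = 28 - 2 = 26
Supernet: 33.129.192.64/26


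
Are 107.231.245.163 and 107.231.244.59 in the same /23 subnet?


Mask: 255.255.254.0
107.231.245.163 AND mask = 107.231.244.0
107.231.244.59 AND mask = 107.231.244.0
Yes, same subnet (107.231.244.0)


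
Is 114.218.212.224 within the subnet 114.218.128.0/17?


Subnet network: 114.218.128.0
Test IP AND mask: 114.218.128.0
Yes, 114.218.212.224 is in 114.218.128.0/17


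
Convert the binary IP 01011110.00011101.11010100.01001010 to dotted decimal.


01011110 = 94
00011101 = 29
11010100 = 212
01001010 = 74
IP: 94.29.212.74


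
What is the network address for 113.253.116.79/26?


IP:   01110001.11111101.01110100.01001111
Mask: 11111111.11111111.11111111.11000000
AND operation:
Net:  01110001.11111101.01110100.01000000
Network: 113.253.116.64/26


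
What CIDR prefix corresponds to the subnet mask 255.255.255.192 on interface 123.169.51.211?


Binary: 11111111.11111111.11111111.11000000
Count leading 1s
Prefix: /26


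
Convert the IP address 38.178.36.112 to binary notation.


38 = 00100110
178 = 10110010
36 = 00100100
112 = 01110000
Binary: 00100110.10110010.00100100.01110000


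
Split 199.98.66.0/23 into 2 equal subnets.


New prefix = 23 + 1 = 24
Each subnet has 256 addresses
  199.98.66.0/24
  199.98.67.0/24
Subnets: 199.98.66.0/24, 199.98.67.0/24


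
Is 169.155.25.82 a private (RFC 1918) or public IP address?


RFC 1918 private ranges:
  10.0.0.0/8 (10.0.0.0 - 10.255.255.255)
  172.16.0.0/12 (172.16.0.0 - 172.31.255.255)
  192.168.0.0/16 (192.168.0.0 - 192.168.255.255)
Public (not in any RFC 1918 range)


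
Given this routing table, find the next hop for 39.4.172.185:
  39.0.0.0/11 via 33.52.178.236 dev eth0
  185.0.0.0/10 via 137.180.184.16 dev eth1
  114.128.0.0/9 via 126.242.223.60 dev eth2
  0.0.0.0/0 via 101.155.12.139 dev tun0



Longest prefix match for 39.4.172.185:
  /11 39.0.0.0: MATCH
  /10 185.0.0.0: no
  /9 114.128.0.0: no
  /0 0.0.0.0: MATCH
Selected: next-hop 33.52.178.236 via eth0 (matched /11)


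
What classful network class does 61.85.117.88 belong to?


First octet: 61
Binary: 00111101
0xxxxxxx -> Class A (1-126)
Class A, default mask 255.0.0.0 (/8)


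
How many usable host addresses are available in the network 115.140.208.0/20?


Host bits = 32 - 20 = 12
Total addresses = 2^12 = 4096
Usable = total - 2 (network and broadcast)
Usable hosts: 4094


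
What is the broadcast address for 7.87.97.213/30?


Network: 7.87.97.212/30
Host bits = 2
Set all host bits to 1:
Broadcast: 7.87.97.215


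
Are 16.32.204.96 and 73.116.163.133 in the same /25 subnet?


Mask: 255.255.255.128
16.32.204.96 AND mask = 16.32.204.0
73.116.163.133 AND mask = 73.116.163.128
No, different subnets (16.32.204.0 vs 73.116.163.128)


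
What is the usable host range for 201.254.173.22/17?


Network: 201.254.128.0
Broadcast: 201.254.255.255
First usable = network + 1
Last usable = broadcast - 1
Range: 201.254.128.1 to 201.254.255.254


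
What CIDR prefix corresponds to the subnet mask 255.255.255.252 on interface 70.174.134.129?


Binary: 11111111.11111111.11111111.11111100
Count leading 1s
Prefix: /30


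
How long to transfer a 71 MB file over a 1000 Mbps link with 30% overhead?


Effective throughput = 1000 * (1 - 30/100) = 700 Mbps
File size in Mb = 71 * 8 = 568 Mb
Time = 568 / 700
Time = 0.8114 seconds


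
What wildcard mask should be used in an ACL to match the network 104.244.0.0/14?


Subnet mask: 255.252.0.0
Wildcard = 255.255.255.255 - subnet mask
255 - 255 = 0
255 - 252 = 3
255 - 0 = 255
255 - 0 = 255
Wildcard: 0.3.255.255


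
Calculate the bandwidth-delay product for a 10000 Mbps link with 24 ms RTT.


BDP = bandwidth * RTT
= 10000 Mbps * 24 ms
= 10000 * 1e6 * 24 / 1000 bits
= 240000000 bits
= 30000000 bytes
= 29296.875 KB
BDP = 240000000 bits (30000000 bytes)


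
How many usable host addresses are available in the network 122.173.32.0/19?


Host bits = 32 - 19 = 13
Total addresses = 2^13 = 8192
Usable = total - 2 (network and broadcast)
Usable hosts: 8190


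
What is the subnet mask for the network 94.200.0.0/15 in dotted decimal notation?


/15 means 15 network bits, 17 host bits
Binary: 11111111111111100000000000000000
Mask: 255.254.0.0


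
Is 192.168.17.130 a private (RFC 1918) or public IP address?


RFC 1918 private ranges:
  10.0.0.0/8 (10.0.0.0 - 10.255.255.255)
  172.16.0.0/12 (172.16.0.0 - 172.31.255.255)
  192.168.0.0/16 (192.168.0.0 - 192.168.255.255)
Private (in 192.168.0.0/16)


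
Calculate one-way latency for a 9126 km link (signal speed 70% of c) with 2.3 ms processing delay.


Speed = 0.7 * 3e5 km/s = 210000 km/s
Propagation delay = 9126 / 210000 = 0.0435 s = 43.4571 ms
Processing delay = 2.3 ms
Total one-way latency = 45.7571 ms


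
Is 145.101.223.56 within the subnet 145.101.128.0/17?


Subnet network: 145.101.128.0
Test IP AND mask: 145.101.128.0
Yes, 145.101.223.56 is in 145.101.128.0/17


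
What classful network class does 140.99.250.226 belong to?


First octet: 140
Binary: 10001100
10xxxxxx -> Class B (128-191)
Class B, default mask 255.255.0.0 (/16)


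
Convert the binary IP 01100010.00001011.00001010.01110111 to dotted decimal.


01100010 = 98
00001011 = 11
00001010 = 10
01110111 = 119
IP: 98.11.10.119


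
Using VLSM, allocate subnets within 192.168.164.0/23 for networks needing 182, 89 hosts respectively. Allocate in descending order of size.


182 hosts -> /24 (254 usable): 192.168.164.0/24
89 hosts -> /25 (126 usable): 192.168.165.0/25
Allocation: 192.168.164.0/24 (182 hosts, 254 usable); 192.168.165.0/25 (89 hosts, 126 usable)


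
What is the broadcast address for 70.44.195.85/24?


Network: 70.44.195.0/24
Host bits = 8
Set all host bits to 1:
Broadcast: 70.44.195.255


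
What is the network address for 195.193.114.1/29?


IP:   11000011.11000001.01110010.00000001
Mask: 11111111.11111111.11111111.11111000
AND operation:
Net:  11000011.11000001.01110010.00000000
Network: 195.193.114.0/29


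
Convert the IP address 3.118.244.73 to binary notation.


3 = 00000011
118 = 01110110
244 = 11110100
73 = 01001001
Binary: 00000011.01110110.11110100.01001001


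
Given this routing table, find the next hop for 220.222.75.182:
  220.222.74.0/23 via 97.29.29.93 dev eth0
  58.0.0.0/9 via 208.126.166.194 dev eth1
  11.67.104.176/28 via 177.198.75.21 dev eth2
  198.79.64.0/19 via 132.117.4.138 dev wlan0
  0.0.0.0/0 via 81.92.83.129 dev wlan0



Longest prefix match for 220.222.75.182:
  /23 220.222.74.0: MATCH
  /9 58.0.0.0: no
  /28 11.67.104.176: no
  /19 198.79.64.0: no
  /0 0.0.0.0: MATCH
Selected: next-hop 97.29.29.93 via eth0 (matched /23)


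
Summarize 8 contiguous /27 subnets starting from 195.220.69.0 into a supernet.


Original prefix: /27
Number of subnets: 8 = 2^3
New prefix = 27 - 3 = 24
Supernet: 195.220.69.0/24


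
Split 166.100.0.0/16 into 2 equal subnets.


New prefix = 16 + 1 = 17
Each subnet has 32768 addresses
  166.100.0.0/17
  166.100.128.0/17
Subnets: 166.100.0.0/17, 166.100.128.0/17


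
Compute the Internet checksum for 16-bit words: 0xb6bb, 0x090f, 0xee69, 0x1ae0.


Sum all words (with carry folding):
+ 0xb6bb = 0xb6bb
+ 0x090f = 0xbfca
+ 0xee69 = 0xae34
+ 0x1ae0 = 0xc914
One's complement: ~0xc914
Checksum = 0x36eb


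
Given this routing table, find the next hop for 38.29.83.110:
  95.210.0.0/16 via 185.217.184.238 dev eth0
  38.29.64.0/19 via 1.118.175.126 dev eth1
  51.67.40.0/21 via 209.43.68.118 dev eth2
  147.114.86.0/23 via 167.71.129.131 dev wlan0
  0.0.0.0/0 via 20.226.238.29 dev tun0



Longest prefix match for 38.29.83.110:
  /16 95.210.0.0: no
  /19 38.29.64.0: MATCH
  /21 51.67.40.0: no
  /23 147.114.86.0: no
  /0 0.0.0.0: MATCH
Selected: next-hop 1.118.175.126 via eth1 (matched /19)


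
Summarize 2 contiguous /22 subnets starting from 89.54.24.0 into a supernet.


Original prefix: /22
Number of subnets: 2 = 2^1
New prefix = 22 - 1 = 21
Supernet: 89.54.24.0/21


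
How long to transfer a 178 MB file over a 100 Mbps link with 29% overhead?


Effective throughput = 100 * (1 - 29/100) = 71 Mbps
File size in Mb = 178 * 8 = 1424 Mb
Time = 1424 / 71
Time = 20.0563 seconds


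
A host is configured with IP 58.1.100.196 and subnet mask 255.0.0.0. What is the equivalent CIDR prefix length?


Binary: 11111111.00000000.00000000.00000000
Count leading 1s
Prefix: /8


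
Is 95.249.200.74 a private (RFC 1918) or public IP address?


RFC 1918 private ranges:
  10.0.0.0/8 (10.0.0.0 - 10.255.255.255)
  172.16.0.0/12 (172.16.0.0 - 172.31.255.255)
  192.168.0.0/16 (192.168.0.0 - 192.168.255.255)
Public (not in any RFC 1918 range)


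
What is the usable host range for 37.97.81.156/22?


Network: 37.97.80.0
Broadcast: 37.97.83.255
First usable = network + 1
Last usable = broadcast - 1
Range: 37.97.80.1 to 37.97.83.254


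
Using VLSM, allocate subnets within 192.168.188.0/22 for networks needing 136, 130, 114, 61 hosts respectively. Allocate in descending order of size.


136 hosts -> /24 (254 usable): 192.168.188.0/24
130 hosts -> /24 (254 usable): 192.168.189.0/24
114 hosts -> /25 (126 usable): 192.168.190.0/25
61 hosts -> /26 (62 usable): 192.168.190.128/26
Allocation: 192.168.188.0/24 (136 hosts, 254 usable); 192.168.189.0/24 (130 hosts, 254 usable); 192.168.190.0/25 (114 hosts, 126 usable); 192.168.190.128/26 (61 hosts, 62 usable)


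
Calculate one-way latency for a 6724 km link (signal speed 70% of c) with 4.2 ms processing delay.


Speed = 0.7 * 3e5 km/s = 210000 km/s
Propagation delay = 6724 / 210000 = 0.032 s = 32.019 ms
Processing delay = 4.2 ms
Total one-way latency = 36.219 ms


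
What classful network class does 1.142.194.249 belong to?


First octet: 1
Binary: 00000001
0xxxxxxx -> Class A (1-126)
Class A, default mask 255.0.0.0 (/8)


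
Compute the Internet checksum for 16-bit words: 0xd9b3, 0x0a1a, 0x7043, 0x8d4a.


Sum all words (with carry folding):
+ 0xd9b3 = 0xd9b3
+ 0x0a1a = 0xe3cd
+ 0x7043 = 0x5411
+ 0x8d4a = 0xe15b
One's complement: ~0xe15b
Checksum = 0x1ea4


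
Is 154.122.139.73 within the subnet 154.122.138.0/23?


Subnet network: 154.122.138.0
Test IP AND mask: 154.122.138.0
Yes, 154.122.139.73 is in 154.122.138.0/23


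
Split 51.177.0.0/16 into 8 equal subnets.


New prefix = 16 + 3 = 19
Each subnet has 8192 addresses
  51.177.0.0/19
  51.177.32.0/19
  51.177.64.0/19
  51.177.96.0/19
  51.177.128.0/19
  51.177.160.0/19
  51.177.192.0/19
  51.177.224.0/19
Subnets: 51.177.0.0/19, 51.177.32.0/19, 51.177.64.0/19, 51.177.96.0/19, 51.177.128.0/19, 51.177.160.0/19, 51.177.192.0/19, 51.177.224.0/19


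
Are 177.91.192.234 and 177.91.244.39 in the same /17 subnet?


Mask: 255.255.128.0
177.91.192.234 AND mask = 177.91.128.0
177.91.244.39 AND mask = 177.91.128.0
Yes, same subnet (177.91.128.0)


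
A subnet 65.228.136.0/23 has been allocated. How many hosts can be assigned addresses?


Host bits = 32 - 23 = 9
Total addresses = 2^9 = 512
Usable = total - 2 (network and broadcast)
Usable hosts: 510


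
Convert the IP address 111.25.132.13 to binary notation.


111 = 01101111
25 = 00011001
132 = 10000100
13 = 00001101
Binary: 01101111.00011001.10000100.00001101


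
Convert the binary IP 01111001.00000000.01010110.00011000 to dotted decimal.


01111001 = 121
00000000 = 0
01010110 = 86
00011000 = 24
IP: 121.0.86.24


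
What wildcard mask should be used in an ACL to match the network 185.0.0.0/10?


Subnet mask: 255.192.0.0
Wildcard = 255.255.255.255 - subnet mask
255 - 255 = 0
255 - 192 = 63
255 - 0 = 255
255 - 0 = 255
Wildcard: 0.63.255.255


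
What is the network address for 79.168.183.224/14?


IP:   01001111.10101000.10110111.11100000
Mask: 11111111.11111100.00000000.00000000
AND operation:
Net:  01001111.10101000.00000000.00000000
Network: 79.168.0.0/14


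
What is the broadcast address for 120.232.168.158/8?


Network: 120.0.0.0/8
Host bits = 24
Set all host bits to 1:
Broadcast: 120.255.255.255


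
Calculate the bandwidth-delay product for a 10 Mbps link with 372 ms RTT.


BDP = bandwidth * RTT
= 10 Mbps * 372 ms
= 10 * 1e6 * 372 / 1000 bits
= 3720000 bits
= 465000 bytes
= 454.1016 KB
BDP = 3720000 bits (465000 bytes)


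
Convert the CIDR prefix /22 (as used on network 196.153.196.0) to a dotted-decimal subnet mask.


/22 means 22 network bits, 10 host bits
Binary: 11111111111111111111110000000000
Mask: 255.255.252.0


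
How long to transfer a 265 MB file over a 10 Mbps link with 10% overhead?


Effective throughput = 10 * (1 - 10/100) = 9 Mbps
File size in Mb = 265 * 8 = 2120 Mb
Time = 2120 / 9
Time = 235.5556 seconds


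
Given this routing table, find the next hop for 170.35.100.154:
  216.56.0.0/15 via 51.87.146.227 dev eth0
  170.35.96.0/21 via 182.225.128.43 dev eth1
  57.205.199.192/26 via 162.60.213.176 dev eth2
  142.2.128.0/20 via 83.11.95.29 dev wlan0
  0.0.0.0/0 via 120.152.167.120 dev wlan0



Longest prefix match for 170.35.100.154:
  /15 216.56.0.0: no
  /21 170.35.96.0: MATCH
  /26 57.205.199.192: no
  /20 142.2.128.0: no
  /0 0.0.0.0: MATCH
Selected: next-hop 182.225.128.43 via eth1 (matched /21)


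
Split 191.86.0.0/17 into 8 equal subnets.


New prefix = 17 + 3 = 20
Each subnet has 4096 addresses
  191.86.0.0/20
  191.86.16.0/20
  191.86.32.0/20
  191.86.48.0/20
  191.86.64.0/20
  191.86.80.0/20
  191.86.96.0/20
  191.86.112.0/20
Subnets: 191.86.0.0/20, 191.86.16.0/20, 191.86.32.0/20, 191.86.48.0/20, 191.86.64.0/20, 191.86.80.0/20, 191.86.96.0/20, 191.86.112.0/20


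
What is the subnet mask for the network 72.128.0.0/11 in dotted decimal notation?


/11 means 11 network bits, 21 host bits
Binary: 11111111111000000000000000000000
Mask: 255.224.0.0


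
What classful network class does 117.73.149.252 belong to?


First octet: 117
Binary: 01110101
0xxxxxxx -> Class A (1-126)
Class A, default mask 255.0.0.0 (/8)


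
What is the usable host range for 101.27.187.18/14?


Network: 101.24.0.0
Broadcast: 101.27.255.255
First usable = network + 1
Last usable = broadcast - 1
Range: 101.24.0.1 to 101.27.255.254


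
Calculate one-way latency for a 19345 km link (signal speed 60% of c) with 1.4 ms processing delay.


Speed = 0.6 * 3e5 km/s = 180000 km/s
Propagation delay = 19345 / 180000 = 0.1075 s = 107.4722 ms
Processing delay = 1.4 ms
Total one-way latency = 108.8722 ms


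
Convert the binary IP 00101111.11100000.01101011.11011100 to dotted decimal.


00101111 = 47
11100000 = 224
01101011 = 107
11011100 = 220
IP: 47.224.107.220


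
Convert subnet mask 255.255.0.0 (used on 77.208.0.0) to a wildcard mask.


Subnet mask: 255.255.0.0
Wildcard = 255.255.255.255 - subnet mask
255 - 255 = 0
255 - 255 = 0
255 - 0 = 255
255 - 0 = 255
Wildcard: 0.0.255.255


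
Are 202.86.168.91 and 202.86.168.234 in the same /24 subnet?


Mask: 255.255.255.0
202.86.168.91 AND mask = 202.86.168.0
202.86.168.234 AND mask = 202.86.168.0
Yes, same subnet (202.86.168.0)


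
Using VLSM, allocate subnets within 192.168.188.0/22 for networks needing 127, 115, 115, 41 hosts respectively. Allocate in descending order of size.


127 hosts -> /24 (254 usable): 192.168.188.0/24
115 hosts -> /25 (126 usable): 192.168.189.0/25
115 hosts -> /25 (126 usable): 192.168.189.128/25
41 hosts -> /26 (62 usable): 192.168.190.0/26
Allocation: 192.168.188.0/24 (127 hosts, 254 usable); 192.168.189.0/25 (115 hosts, 126 usable); 192.168.189.128/25 (115 hosts, 126 usable); 192.168.190.0/26 (41 hosts, 62 usable)


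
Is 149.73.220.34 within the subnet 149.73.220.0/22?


Subnet network: 149.73.220.0
Test IP AND mask: 149.73.220.0
Yes, 149.73.220.34 is in 149.73.220.0/22


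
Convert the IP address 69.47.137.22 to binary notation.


69 = 01000101
47 = 00101111
137 = 10001001
22 = 00010110
Binary: 01000101.00101111.10001001.00010110


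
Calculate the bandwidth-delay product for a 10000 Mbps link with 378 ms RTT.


BDP = bandwidth * RTT
= 10000 Mbps * 378 ms
= 10000 * 1e6 * 378 / 1000 bits
= 3780000000 bits
= 472500000 bytes
= 461425.7812 KB
BDP = 3780000000 bits (472500000 bytes)


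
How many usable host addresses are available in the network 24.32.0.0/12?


Host bits = 32 - 12 = 20
Total addresses = 2^20 = 1048576
Usable = total - 2 (network and broadcast)
Usable hosts: 1048574


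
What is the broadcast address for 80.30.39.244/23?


Network: 80.30.38.0/23
Host bits = 9
Set all host bits to 1:
Broadcast: 80.30.39.255


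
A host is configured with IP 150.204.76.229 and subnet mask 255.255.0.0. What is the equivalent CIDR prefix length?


Binary: 11111111.11111111.00000000.00000000
Count leading 1s
Prefix: /16


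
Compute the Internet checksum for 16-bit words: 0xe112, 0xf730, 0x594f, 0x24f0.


Sum all words (with carry folding):
+ 0xe112 = 0xe112
+ 0xf730 = 0xd843
+ 0x594f = 0x3193
+ 0x24f0 = 0x5683
One's complement: ~0x5683
Checksum = 0xa97c


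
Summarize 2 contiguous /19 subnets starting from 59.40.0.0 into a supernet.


Original prefix: /19
Number of subnets: 2 = 2^1
New prefix = 19 - 1 = 18
Supernet: 59.40.0.0/18


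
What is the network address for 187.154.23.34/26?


IP:   10111011.10011010.00010111.00100010
Mask: 11111111.11111111.11111111.11000000
AND operation:
Net:  10111011.10011010.00010111.00000000
Network: 187.154.23.0/26


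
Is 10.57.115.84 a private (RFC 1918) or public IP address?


RFC 1918 private ranges:
  10.0.0.0/8 (10.0.0.0 - 10.255.255.255)
  172.16.0.0/12 (172.16.0.0 - 172.31.255.255)
  192.168.0.0/16 (192.168.0.0 - 192.168.255.255)
Private (in 10.0.0.0/8)


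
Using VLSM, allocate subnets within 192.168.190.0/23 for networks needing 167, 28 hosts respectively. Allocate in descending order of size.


167 hosts -> /24 (254 usable): 192.168.190.0/24
28 hosts -> /27 (30 usable): 192.168.191.0/27
Allocation: 192.168.190.0/24 (167 hosts, 254 usable); 192.168.191.0/27 (28 hosts, 30 usable)


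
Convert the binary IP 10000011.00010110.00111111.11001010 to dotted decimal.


10000011 = 131
00010110 = 22
00111111 = 63
11001010 = 202
IP: 131.22.63.202


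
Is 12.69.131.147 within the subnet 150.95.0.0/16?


Subnet network: 150.95.0.0
Test IP AND mask: 12.69.0.0
No, 12.69.131.147 is not in 150.95.0.0/16


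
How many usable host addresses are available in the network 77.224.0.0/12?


Host bits = 32 - 12 = 20
Total addresses = 2^20 = 1048576
Usable = total - 2 (network and broadcast)
Usable hosts: 1048574


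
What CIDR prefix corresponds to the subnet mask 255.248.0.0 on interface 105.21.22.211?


Binary: 11111111.11111000.00000000.00000000
Count leading 1s
Prefix: /13


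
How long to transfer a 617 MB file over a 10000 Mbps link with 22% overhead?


Effective throughput = 10000 * (1 - 22/100) = 7800 Mbps
File size in Mb = 617 * 8 = 4936 Mb
Time = 4936 / 7800
Time = 0.6328 seconds


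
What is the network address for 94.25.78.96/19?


IP:   01011110.00011001.01001110.01100000
Mask: 11111111.11111111.11100000.00000000
AND operation:
Net:  01011110.00011001.01000000.00000000
Network: 94.25.64.0/19


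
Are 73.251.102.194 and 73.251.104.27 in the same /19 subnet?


Mask: 255.255.224.0
73.251.102.194 AND mask = 73.251.96.0
73.251.104.27 AND mask = 73.251.96.0
Yes, same subnet (73.251.96.0)


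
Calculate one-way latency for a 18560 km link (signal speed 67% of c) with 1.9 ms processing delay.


Speed = 0.67 * 3e5 km/s = 201000 km/s
Propagation delay = 18560 / 201000 = 0.0923 s = 92.3383 ms
Processing delay = 1.9 ms
Total one-way latency = 94.2383 ms


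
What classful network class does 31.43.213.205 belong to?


First octet: 31
Binary: 00011111
0xxxxxxx -> Class A (1-126)
Class A, default mask 255.0.0.0 (/8)


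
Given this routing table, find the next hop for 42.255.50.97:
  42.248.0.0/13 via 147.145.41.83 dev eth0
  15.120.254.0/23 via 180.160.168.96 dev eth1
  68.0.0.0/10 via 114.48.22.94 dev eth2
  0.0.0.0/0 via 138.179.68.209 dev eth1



Longest prefix match for 42.255.50.97:
  /13 42.248.0.0: MATCH
  /23 15.120.254.0: no
  /10 68.0.0.0: no
  /0 0.0.0.0: MATCH
Selected: next-hop 147.145.41.83 via eth0 (matched /13)


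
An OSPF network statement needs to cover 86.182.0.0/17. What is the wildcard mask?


Subnet mask: 255.255.128.0
Wildcard = 255.255.255.255 - subnet mask
255 - 255 = 0
255 - 255 = 0
255 - 128 = 127
255 - 0 = 255
Wildcard: 0.0.127.255


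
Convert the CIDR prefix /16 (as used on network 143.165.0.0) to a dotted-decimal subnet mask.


/16 means 16 network bits, 16 host bits
Binary: 11111111111111110000000000000000
Mask: 255.255.0.0


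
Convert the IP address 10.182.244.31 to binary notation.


10 = 00001010
182 = 10110110
244 = 11110100
31 = 00011111
Binary: 00001010.10110110.11110100.00011111


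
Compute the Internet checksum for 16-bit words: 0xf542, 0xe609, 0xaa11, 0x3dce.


Sum all words (with carry folding):
+ 0xf542 = 0xf542
+ 0xe609 = 0xdb4c
+ 0xaa11 = 0x855e
+ 0x3dce = 0xc32c
One's complement: ~0xc32c
Checksum = 0x3cd3


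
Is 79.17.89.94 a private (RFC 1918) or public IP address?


RFC 1918 private ranges:
  10.0.0.0/8 (10.0.0.0 - 10.255.255.255)
  172.16.0.0/12 (172.16.0.0 - 172.31.255.255)
  192.168.0.0/16 (192.168.0.0 - 192.168.255.255)
Public (not in any RFC 1918 range)


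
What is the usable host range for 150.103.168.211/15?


Network: 150.102.0.0
Broadcast: 150.103.255.255
First usable = network + 1
Last usable = broadcast - 1
Range: 150.102.0.1 to 150.103.255.254


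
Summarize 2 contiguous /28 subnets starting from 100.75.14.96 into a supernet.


Original prefix: /28
Number of subnets: 2 = 2^1
New prefix = 28 - 1 = 27
Supernet: 100.75.14.96/27


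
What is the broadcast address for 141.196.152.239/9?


Network: 141.128.0.0/9
Host bits = 23
Set all host bits to 1:
Broadcast: 141.255.255.255


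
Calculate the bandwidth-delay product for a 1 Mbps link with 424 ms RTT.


BDP = bandwidth * RTT
= 1 Mbps * 424 ms
= 1 * 1e6 * 424 / 1000 bits
= 424000 bits
= 53000 bytes
= 51.7578 KB
BDP = 424000 bits (53000 bytes)


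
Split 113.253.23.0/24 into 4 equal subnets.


New prefix = 24 + 2 = 26
Each subnet has 64 addresses
  113.253.23.0/26
  113.253.23.64/26
  113.253.23.128/26
  113.253.23.192/26
Subnets: 113.253.23.0/26, 113.253.23.64/26, 113.253.23.128/26, 113.253.23.192/26


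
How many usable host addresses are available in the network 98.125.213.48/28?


Host bits = 32 - 28 = 4
Total addresses = 2^4 = 16
Usable = total - 2 (network and broadcast)
Usable hosts: 14


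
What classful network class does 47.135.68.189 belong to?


First octet: 47
Binary: 00101111
0xxxxxxx -> Class A (1-126)
Class A, default mask 255.0.0.0 (/8)


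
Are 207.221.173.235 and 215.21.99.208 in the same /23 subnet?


Mask: 255.255.254.0
207.221.173.235 AND mask = 207.221.172.0
215.21.99.208 AND mask = 215.21.98.0
No, different subnets (207.221.172.0 vs 215.21.98.0)


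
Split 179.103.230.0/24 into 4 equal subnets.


New prefix = 24 + 2 = 26
Each subnet has 64 addresses
  179.103.230.0/26
  179.103.230.64/26
  179.103.230.128/26
  179.103.230.192/26
Subnets: 179.103.230.0/26, 179.103.230.64/26, 179.103.230.128/26, 179.103.230.192/26


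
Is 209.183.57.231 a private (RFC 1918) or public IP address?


RFC 1918 private ranges:
  10.0.0.0/8 (10.0.0.0 - 10.255.255.255)
  172.16.0.0/12 (172.16.0.0 - 172.31.255.255)
  192.168.0.0/16 (192.168.0.0 - 192.168.255.255)
Public (not in any RFC 1918 range)


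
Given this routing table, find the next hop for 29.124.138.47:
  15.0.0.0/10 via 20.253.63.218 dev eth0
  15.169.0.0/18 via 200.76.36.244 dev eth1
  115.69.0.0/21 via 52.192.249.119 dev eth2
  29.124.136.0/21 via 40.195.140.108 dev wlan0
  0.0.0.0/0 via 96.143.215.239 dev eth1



Longest prefix match for 29.124.138.47:
  /10 15.0.0.0: no
  /18 15.169.0.0: no
  /21 115.69.0.0: no
  /21 29.124.136.0: MATCH
  /0 0.0.0.0: MATCH
Selected: next-hop 40.195.140.108 via wlan0 (matched /21)


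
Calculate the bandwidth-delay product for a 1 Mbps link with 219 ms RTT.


BDP = bandwidth * RTT
= 1 Mbps * 219 ms
= 1 * 1e6 * 219 / 1000 bits
= 219000 bits
= 27375 bytes
= 26.7334 KB
BDP = 219000 bits (27375 bytes)


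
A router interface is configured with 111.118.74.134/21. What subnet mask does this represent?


/21 means 21 network bits, 11 host bits
Binary: 11111111111111111111100000000000
Mask: 255.255.248.0
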